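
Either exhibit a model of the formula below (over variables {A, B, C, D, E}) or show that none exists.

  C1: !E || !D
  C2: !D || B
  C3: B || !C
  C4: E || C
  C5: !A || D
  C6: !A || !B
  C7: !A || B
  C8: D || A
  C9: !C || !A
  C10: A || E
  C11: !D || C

UNSATISFIABLE

Suppose E = false.
From the singleton clause (C), C = true.
From the singleton clause (B), B = true.
From the singleton clause (!A), A = false.
That conflicts with the unit clause (A).
Backtrack on E: now try E = true.
From the singleton clause (!D), D = false.
From the singleton clause (!A), A = false.
That conflicts with the unit clause (A).
Both values of E lead to a conflict.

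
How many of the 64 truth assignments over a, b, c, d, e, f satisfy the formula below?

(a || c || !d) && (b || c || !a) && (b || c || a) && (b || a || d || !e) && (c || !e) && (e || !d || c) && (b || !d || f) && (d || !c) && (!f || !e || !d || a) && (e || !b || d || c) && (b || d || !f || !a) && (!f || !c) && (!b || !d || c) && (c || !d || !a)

There are 2^6 = 64 truth assignments over (a, b, c, d, e, f).
Split on b. With b = true, the clauses containing b are satisfied and !b drops from the rest; 4 of the 2^5 = 32 assignments to the other variables satisfy what remains.
With b = false, by the same count on the reduced clause set, 0 assignments work.
Total: 4 + 0 = 4.

4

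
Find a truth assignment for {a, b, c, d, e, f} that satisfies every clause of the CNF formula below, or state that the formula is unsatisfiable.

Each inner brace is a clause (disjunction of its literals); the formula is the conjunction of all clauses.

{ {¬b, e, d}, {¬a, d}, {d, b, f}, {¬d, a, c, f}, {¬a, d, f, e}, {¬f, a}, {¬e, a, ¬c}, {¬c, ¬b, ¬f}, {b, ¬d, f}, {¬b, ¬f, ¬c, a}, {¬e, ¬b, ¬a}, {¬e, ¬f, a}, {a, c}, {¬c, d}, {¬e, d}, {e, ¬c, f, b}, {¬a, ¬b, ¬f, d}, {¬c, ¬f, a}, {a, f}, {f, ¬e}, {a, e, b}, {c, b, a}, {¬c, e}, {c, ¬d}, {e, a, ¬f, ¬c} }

a=True,  b=False,  c=True,  d=True,  e=True,  f=True

Try a = True.
(d) alone gives d = True.
(c) alone gives c = True.
(e) alone gives e = True.
(¬b) alone gives b = False.
(f) alone gives f = True.
All clauses are satisfied.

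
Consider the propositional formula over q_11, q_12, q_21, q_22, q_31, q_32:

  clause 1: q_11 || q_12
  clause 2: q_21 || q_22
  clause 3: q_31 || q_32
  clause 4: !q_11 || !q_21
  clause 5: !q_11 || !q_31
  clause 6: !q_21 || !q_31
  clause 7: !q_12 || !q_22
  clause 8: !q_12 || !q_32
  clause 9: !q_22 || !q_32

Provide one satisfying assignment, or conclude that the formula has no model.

UNSATISFIABLE

Case q_11 = true:
Unit clause (!q_21) forces q_21 = false.
Unit clause (q_22) forces q_22 = true.
Unit clause (!q_31) forces q_31 = false.
Unit clause (q_32) forces q_32 = true.
But (!q_32) is also a unit clause — contradiction.
So q_11 must be the other value — set q_11 = false.
Unit clause (q_12) forces q_12 = true.
Unit clause (!q_22) forces q_22 = false.
Unit clause (q_21) forces q_21 = true.
Unit clause (!q_31) forces q_31 = false.
Unit clause (q_32) forces q_32 = true.
But (!q_32) is also a unit clause — contradiction.
Both values of q_11 lead to a conflict.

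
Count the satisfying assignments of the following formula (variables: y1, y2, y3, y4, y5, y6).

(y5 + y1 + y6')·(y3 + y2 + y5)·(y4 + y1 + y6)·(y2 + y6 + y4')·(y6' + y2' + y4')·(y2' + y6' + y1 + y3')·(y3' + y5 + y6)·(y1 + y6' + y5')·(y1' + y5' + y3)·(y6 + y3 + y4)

There are 2^6 = 64 truth assignments over (y1, y2, y3, y4, y5, y6).
Split on y2. With y2 = 1, the clauses containing y2 are satisfied and y2' drops from the rest; 9 of the 2^5 = 32 assignments to the other variables satisfy what remains.
With y2 = 0, by the same count on the reduced clause set, 5 assignments work.
Total: 9 + 5 = 14.

14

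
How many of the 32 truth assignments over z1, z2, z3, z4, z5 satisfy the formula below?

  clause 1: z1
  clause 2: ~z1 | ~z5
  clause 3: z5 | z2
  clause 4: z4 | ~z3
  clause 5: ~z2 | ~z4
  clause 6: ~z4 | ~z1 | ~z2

There are 2^5 = 32 truth assignments over (z1, z2, z3, z4, z5).
Split on z2. With z2 = 1, the clauses containing z2 are satisfied and ~z2 drops from the rest; 1 of the 2^4 = 16 assignments to the other variables satisfy what remains.
With z2 = 0, by the same count on the reduced clause set, 0 assignments work.
Total: 1 + 0 = 1.

1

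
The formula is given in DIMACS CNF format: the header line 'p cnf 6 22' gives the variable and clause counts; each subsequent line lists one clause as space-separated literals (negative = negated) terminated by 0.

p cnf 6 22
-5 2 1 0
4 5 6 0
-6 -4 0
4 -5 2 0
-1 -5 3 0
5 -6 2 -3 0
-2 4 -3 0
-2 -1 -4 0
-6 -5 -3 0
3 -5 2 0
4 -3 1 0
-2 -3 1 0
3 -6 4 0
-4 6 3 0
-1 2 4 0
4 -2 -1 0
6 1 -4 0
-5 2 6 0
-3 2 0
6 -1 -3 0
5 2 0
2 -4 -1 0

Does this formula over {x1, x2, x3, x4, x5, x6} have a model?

Try x6 = False.
Try x4 = False.
From the singleton clause (x5), x5 = True.
From the singleton clause (x2), x2 = True.
From the singleton clause (¬x3), x3 = False.
From the singleton clause (¬x1), x1 = False.
Every clause now holds.
A satisfying assignment: x1 ↦ False,  x2 ↦ True,  x3 ↦ False,  x4 ↦ False,  x5 ↦ True,  x6 ↦ False.

Yes, satisfiable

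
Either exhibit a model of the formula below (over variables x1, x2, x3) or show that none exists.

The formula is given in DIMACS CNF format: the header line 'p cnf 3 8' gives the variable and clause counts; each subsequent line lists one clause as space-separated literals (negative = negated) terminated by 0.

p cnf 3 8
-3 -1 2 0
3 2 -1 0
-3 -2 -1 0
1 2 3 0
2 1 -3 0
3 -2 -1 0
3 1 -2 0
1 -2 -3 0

UNSATISFIABLE

Branch on x3: set x3 = False.
Branch on x2: set x2 = True.
The clause (¬x1) is unit, so x1 = False.
Now (x1) is unsatisfied and unit — conflict.
That branch fails; take x2 = False instead.
The clause (¬x1) is unit, so x1 = False.
Now (x1) is unsatisfied and unit — conflict.
Neither x2 = True nor x2 = False works.
That branch fails; take x3 = True instead.
Branch on x1: set x1 = False.
The clause (x2) is unit, so x2 = True.
Now (¬x2) is unsatisfied and unit — conflict.
That branch fails; take x1 = True instead.
The clause (x2) is unit, so x2 = True.
Now (¬x2) is unsatisfied and unit — conflict.
Neither x1 = True nor x1 = False works.
Neither x3 = True nor x3 = False works.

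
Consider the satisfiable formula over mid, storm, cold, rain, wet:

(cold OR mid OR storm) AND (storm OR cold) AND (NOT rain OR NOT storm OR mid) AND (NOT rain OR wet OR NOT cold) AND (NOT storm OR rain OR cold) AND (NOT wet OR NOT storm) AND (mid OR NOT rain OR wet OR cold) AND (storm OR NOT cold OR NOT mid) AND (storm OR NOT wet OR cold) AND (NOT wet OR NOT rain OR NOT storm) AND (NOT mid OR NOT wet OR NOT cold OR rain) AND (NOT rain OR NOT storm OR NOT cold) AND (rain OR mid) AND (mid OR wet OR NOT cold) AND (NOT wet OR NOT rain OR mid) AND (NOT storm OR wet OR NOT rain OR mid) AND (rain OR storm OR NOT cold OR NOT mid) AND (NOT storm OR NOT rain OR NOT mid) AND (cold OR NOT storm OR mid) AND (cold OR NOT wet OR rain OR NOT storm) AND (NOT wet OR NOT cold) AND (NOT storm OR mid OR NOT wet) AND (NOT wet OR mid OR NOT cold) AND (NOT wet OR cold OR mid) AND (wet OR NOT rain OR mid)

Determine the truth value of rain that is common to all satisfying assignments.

False

Suppose rain = true.
Branch on storm: set storm = true.
From the singleton clause (mid), mid = true.
But (NOT mid) is also a unit clause — contradiction.
Backtrack on storm: now try storm = false.
From the singleton clause (cold), cold = true.
From the singleton clause (wet), wet = true.
But (NOT wet) is also a unit clause — contradiction.
Both values of storm lead to a conflict.
So every satisfying assignment has rain = False.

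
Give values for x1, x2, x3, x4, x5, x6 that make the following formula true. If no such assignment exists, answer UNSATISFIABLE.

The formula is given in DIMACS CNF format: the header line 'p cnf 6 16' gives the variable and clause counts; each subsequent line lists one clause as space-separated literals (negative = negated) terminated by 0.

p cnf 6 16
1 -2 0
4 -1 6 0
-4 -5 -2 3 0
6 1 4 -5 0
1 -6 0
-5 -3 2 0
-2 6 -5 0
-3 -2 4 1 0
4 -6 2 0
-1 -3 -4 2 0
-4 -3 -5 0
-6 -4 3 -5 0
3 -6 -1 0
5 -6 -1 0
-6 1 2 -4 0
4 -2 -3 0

Suppose x1 = False.
The clause (¬x2) is unit, so x2 = False.
The clause (¬x6) is unit, so x6 = False.
Suppose x4 = True.
Suppose x5 = True.
The clause (¬x3) is unit, so x3 = False.
Every clause now holds.

x1 ↦ False; x2 ↦ False; x3 ↦ False; x4 ↦ True; x5 ↦ True; x6 ↦ False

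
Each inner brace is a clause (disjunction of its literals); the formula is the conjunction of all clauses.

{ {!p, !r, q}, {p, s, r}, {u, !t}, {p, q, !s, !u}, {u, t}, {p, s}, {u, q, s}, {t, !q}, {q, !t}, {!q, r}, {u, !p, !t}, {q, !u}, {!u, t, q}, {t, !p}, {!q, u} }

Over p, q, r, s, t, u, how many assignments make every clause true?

3

There are 2^6 = 64 truth assignments over (p, q, r, s, t, u).
Split on q. With q = true, the clauses containing q are satisfied and !q drops from the rest; 3 of the 2^5 = 32 assignments to the other variables satisfy what remains.
With q = false, by the same count on the reduced clause set, 0 assignments work.
(One model: p=F, q=T, r=T, s=T, t=T, u=T.)
Total: 3 + 0 = 3.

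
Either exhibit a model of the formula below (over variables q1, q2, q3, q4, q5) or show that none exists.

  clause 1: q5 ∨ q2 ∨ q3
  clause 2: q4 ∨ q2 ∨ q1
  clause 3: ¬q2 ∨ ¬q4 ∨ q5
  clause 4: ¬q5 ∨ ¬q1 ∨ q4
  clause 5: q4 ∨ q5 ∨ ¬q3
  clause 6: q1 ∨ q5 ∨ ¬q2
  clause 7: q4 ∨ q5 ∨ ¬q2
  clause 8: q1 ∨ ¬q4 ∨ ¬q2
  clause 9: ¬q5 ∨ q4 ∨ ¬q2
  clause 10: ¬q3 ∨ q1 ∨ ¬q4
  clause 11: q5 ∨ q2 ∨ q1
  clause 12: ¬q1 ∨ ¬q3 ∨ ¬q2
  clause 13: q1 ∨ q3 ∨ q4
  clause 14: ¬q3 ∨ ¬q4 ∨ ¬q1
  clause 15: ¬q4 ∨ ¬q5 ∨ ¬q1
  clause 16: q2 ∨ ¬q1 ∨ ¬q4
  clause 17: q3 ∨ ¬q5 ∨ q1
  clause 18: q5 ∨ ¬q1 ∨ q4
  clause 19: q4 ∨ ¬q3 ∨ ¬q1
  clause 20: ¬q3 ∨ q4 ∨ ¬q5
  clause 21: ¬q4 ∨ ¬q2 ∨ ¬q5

Branch on q5: set q5 = True.
Branch on q1: set q1 = False.
Unit clause (q3) forces q3 = True.
Unit clause (¬q4) forces q4 = False.
Now (q4) is unsatisfied and unit — conflict.
So q1 must be the other value — set q1 = True.
Unit clause (q4) forces q4 = True.
Now (¬q4) is unsatisfied and unit — conflict.
Either choice for q1 ends in contradiction.
So q5 must be the other value — set q5 = False.
Branch on q2: set q2 = True.
Unit clause (¬q4) forces q4 = False.
Now (q4) is unsatisfied and unit — conflict.
So q2 must be the other value — set q2 = False.
Unit clause (q3) forces q3 = True.
Unit clause (q4) forces q4 = True.
Unit clause (q1) forces q1 = True.
Now (¬q1) is unsatisfied and unit — conflict.
Either choice for q2 ends in contradiction.
Either choice for q5 ends in contradiction.

UNSATISFIABLE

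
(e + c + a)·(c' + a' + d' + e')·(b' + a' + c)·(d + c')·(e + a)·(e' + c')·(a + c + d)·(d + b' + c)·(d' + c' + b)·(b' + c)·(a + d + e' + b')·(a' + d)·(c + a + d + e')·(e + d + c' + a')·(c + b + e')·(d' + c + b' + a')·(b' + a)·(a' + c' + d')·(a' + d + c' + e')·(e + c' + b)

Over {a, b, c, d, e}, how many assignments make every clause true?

There are 2^5 = 32 truth assignments over (a, b, c, d, e).
Split on c. With c = 1, the clauses containing c are satisfied and c' drops from the rest; 0 of the 2^4 = 16 assignments to the other variables satisfy what remains.
With c = 0, by the same count on the reduced clause set, 1 assignment works.
Total: 0 + 1 = 1.

1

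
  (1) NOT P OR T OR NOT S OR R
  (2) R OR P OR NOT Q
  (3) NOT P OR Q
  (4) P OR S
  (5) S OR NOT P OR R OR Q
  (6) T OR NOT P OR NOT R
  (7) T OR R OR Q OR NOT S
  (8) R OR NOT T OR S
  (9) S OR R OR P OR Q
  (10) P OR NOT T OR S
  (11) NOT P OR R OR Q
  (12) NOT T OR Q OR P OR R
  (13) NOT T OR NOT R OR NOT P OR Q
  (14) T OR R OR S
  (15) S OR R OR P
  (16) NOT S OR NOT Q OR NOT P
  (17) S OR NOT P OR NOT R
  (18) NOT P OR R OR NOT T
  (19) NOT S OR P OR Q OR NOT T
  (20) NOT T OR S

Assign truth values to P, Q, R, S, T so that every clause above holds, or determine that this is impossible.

P ↦ false; Q ↦ true; R ↦ true; S ↦ true; T ↦ false

Branch on P: set P = false.
(S) alone gives S = true.
Branch on R: set R = true.
Branch on Q: set Q = true.
All clauses hold; T can take either value.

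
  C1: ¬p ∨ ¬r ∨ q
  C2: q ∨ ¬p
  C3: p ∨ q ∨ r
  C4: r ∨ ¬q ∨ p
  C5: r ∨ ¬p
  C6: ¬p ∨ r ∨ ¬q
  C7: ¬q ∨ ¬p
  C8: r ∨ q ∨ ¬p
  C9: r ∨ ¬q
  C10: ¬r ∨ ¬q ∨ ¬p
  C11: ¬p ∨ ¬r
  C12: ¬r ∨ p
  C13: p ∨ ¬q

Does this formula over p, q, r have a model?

Suppose q = True.
Unit clause (¬p) forces p = False.
That conflicts with the unit clause (p).
So q must be the other value — set q = False.
Unit clause (¬p) forces p = False.
Unit clause (r) forces r = True.
That conflicts with the unit clause (¬r).
Both values of q lead to a conflict.
No assignment satisfies every clause.

No, unsatisfiable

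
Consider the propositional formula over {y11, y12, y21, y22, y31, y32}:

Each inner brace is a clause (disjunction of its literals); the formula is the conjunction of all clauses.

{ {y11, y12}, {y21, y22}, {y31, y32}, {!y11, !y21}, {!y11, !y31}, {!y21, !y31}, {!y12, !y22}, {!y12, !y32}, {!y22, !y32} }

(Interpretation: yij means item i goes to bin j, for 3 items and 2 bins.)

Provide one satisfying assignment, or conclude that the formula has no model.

UNSATISFIABLE

Suppose y11 = true.
The clause (!y21) is unit, so y21 = false.
The clause (y22) is unit, so y22 = true.
The clause (!y31) is unit, so y31 = false.
The clause (y32) is unit, so y32 = true.
Now (!y32) is unsatisfied and unit — conflict.
So y11 must be the other value — set y11 = false.
The clause (y12) is unit, so y12 = true.
The clause (!y22) is unit, so y22 = false.
The clause (y21) is unit, so y21 = true.
The clause (!y31) is unit, so y31 = false.
The clause (y32) is unit, so y32 = true.
Now (!y32) is unsatisfied and unit — conflict.
Neither y11 = true nor y11 = false works.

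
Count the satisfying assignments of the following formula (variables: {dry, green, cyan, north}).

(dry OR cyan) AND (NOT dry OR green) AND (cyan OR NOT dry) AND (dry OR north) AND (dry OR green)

There are 2^4 = 16 truth assignments over (dry, green, cyan, north).
Check each against the 5 clauses (columns in the order dry, green, cyan, north):
  F F F F  ✗ fails (dry OR cyan)
  F F F T  ✗ fails (dry OR cyan)
  F F T F  ✗ fails (dry OR north)
  F F T T  ✗ fails (dry OR green)
  F T F F  ✗ fails (dry OR cyan)
  F T F T  ✗ fails (dry OR cyan)
  F T T F  ✗ fails (dry OR north)
  F T T T  ✓ satisfies all
  T F F F  ✗ fails (NOT dry OR green)
  T F F T  ✗ fails (NOT dry OR green)
  T F T F  ✗ fails (NOT dry OR green)
  T F T T  ✗ fails (NOT dry OR green)
  T T F F  ✗ fails (cyan OR NOT dry)
  T T F T  ✗ fails (cyan OR NOT dry)
  T T T F  ✓ satisfies all
  T T T T  ✓ satisfies all
3 of the 16 rows are models.

3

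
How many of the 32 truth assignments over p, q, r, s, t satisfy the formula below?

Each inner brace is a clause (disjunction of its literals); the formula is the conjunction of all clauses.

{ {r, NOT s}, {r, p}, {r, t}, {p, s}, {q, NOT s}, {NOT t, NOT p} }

There are 2^5 = 32 truth assignments over (p, q, r, s, t).
Split on r. With r = true, the clauses containing r are satisfied and NOT r drops from the rest; 5 of the 2^4 = 16 assignments to the other variables satisfy what remains.
With r = false, by the same count on the reduced clause set, 0 assignments work.
Total: 5 + 0 = 5.

5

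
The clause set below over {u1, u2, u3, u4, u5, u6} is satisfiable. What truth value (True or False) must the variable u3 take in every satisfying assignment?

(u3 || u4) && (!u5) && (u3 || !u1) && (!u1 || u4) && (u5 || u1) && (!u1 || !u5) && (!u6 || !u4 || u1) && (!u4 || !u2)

True

Suppose u3 = false.
(u4) alone gives u4 = true.
(!u5) alone gives u5 = false.
(!u1) alone gives u1 = false.
But (u1) is also a unit clause — contradiction.
So every satisfying assignment has u3 = True.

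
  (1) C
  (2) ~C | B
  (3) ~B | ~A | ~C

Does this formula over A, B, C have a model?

Satisfiable

The clause (C) is unit, so C = 1.
The clause (B) is unit, so B = 1.
The clause (~A) is unit, so A = 0.
This assignment satisfies each clause.
A satisfying assignment: A ↦ 0,  B ↦ 1,  C ↦ 1.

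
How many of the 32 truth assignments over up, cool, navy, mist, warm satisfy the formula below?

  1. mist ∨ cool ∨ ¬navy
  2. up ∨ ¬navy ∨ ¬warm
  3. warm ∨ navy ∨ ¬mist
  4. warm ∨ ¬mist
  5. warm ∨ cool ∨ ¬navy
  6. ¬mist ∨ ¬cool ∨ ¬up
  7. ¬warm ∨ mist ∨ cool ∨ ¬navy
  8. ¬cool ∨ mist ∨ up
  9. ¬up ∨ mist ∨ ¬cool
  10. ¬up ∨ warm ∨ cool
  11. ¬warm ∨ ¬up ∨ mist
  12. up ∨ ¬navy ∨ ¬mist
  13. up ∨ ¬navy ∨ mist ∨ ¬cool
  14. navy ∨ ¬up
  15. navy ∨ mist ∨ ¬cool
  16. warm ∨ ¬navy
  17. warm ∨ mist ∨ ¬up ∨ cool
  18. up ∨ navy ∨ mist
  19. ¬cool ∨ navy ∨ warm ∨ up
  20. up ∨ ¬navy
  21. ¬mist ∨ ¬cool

There are 2^5 = 32 truth assignments over (up, cool, navy, mist, warm).
Split on mist. With mist = True, the clauses containing mist are satisfied and ¬mist drops from the rest; 2 of the 2^4 = 16 assignments to the other variables satisfy what remains.
With mist = False, by the same count on the reduced clause set, 0 assignments work.
Total: 2 + 0 = 2.

2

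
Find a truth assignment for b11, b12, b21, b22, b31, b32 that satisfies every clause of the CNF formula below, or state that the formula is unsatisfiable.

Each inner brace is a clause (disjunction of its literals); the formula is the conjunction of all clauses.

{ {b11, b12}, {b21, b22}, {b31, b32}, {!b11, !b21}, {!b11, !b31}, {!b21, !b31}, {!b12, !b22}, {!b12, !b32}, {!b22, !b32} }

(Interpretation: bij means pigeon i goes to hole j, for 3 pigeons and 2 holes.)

UNSATISFIABLE

Suppose b11 = true.
(!b21) alone gives b21 = false.
(b22) alone gives b22 = true.
(!b31) alone gives b31 = false.
(b32) alone gives b32 = true.
But (!b32) is also a unit clause — contradiction.
That branch fails; take b11 = false instead.
(b12) alone gives b12 = true.
(!b22) alone gives b22 = false.
(b21) alone gives b21 = true.
(!b31) alone gives b31 = false.
(b32) alone gives b32 = true.
But (!b32) is also a unit clause — contradiction.
Either choice for b11 ends in contradiction.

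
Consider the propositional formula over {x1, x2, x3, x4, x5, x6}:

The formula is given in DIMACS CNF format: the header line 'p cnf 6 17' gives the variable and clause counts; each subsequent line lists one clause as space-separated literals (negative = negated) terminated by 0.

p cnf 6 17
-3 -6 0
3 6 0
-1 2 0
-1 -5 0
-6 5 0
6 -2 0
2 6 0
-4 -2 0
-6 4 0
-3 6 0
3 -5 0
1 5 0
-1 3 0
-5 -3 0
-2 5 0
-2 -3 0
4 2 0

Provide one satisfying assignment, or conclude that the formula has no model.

UNSATISFIABLE

Case x3 = False:
Unit clause (x6) forces x6 = True.
Unit clause (x5) forces x5 = True.
Now (¬x5) is unsatisfied and unit — conflict.
Undo x3 and try x3 = True.
Unit clause (¬x6) forces x6 = False.
Now (x6) is unsatisfied and unit — conflict.
Neither x3 = True nor x3 = False works.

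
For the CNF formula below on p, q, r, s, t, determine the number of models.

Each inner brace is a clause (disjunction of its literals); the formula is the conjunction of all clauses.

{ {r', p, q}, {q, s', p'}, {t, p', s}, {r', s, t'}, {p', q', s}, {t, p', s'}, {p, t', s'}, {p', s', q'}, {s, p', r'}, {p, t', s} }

7

There are 2^5 = 32 truth assignments over (p, q, r, s, t).
Split on q. With q = 1, the clauses containing q are satisfied and q' drops from the rest; 4 of the 2^4 = 16 assignments to the other variables satisfy what remains.
With q = 0, by the same count on the reduced clause set, 3 assignments work.
(One model: p=F, q=F, r=F, s=F, t=F.)
Total: 4 + 3 = 7.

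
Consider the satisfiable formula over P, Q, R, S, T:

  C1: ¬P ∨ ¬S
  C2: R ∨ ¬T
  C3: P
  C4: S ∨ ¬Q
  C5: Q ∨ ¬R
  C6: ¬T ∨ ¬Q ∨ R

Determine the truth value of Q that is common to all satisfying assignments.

Suppose Q = True.
Unit clause (P) forces P = True.
Unit clause (¬S) forces S = False.
But (S) is also a unit clause — contradiction.
So every satisfying assignment has Q = False.

False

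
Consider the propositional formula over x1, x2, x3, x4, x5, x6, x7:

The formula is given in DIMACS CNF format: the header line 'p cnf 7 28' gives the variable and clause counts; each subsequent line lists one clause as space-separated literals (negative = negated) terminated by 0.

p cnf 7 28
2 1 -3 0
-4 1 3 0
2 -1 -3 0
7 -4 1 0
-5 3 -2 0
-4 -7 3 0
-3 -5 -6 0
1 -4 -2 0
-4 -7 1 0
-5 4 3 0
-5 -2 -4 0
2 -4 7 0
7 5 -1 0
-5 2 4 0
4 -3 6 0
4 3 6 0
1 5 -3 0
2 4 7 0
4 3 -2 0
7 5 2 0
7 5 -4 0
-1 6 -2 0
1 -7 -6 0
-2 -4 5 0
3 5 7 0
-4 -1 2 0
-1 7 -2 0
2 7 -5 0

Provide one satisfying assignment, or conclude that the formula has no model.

x1 ↦ True, x2 ↦ True, x3 ↦ True, x4 ↦ False, x5 ↦ False, x6 ↦ True, x7 ↦ True

Suppose x2 = True.
Suppose x5 = False.
From the singleton clause (¬x4), x4 = False.
From the singleton clause (x3), x3 = True.
From the singleton clause (x6), x6 = True.
From the singleton clause (x1), x1 = True.
From the singleton clause (x7), x7 = True.
All clauses are satisfied.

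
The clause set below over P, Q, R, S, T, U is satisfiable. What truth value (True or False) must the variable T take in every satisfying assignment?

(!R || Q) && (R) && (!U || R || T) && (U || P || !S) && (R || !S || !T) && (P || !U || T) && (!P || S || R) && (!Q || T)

True

Suppose T = false.
Unit clause (R) forces R = true.
Unit clause (Q) forces Q = true.
Now (!Q) is unsatisfied and unit — conflict.
So every satisfying assignment has T = True.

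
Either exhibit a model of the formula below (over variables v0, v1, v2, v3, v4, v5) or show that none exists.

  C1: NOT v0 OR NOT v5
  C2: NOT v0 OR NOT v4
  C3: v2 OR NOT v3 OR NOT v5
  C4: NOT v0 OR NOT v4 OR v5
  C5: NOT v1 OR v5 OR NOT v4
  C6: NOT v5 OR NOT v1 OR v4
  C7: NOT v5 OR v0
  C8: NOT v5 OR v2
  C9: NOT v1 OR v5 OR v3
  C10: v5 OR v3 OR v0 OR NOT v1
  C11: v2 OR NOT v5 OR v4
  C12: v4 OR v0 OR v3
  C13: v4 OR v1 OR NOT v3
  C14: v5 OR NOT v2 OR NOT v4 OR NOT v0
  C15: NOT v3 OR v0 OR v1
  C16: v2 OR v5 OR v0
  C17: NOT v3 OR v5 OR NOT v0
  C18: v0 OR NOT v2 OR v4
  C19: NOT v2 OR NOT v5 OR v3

v0=true; v1=false; v2=false; v3=false; v4=false; v5=false

Suppose v0 = true.
From the singleton clause (NOT v5), v5 = false.
From the singleton clause (NOT v4), v4 = false.
From the singleton clause (NOT v3), v3 = false.
From the singleton clause (NOT v1), v1 = false.
No clause remains; v2 is free.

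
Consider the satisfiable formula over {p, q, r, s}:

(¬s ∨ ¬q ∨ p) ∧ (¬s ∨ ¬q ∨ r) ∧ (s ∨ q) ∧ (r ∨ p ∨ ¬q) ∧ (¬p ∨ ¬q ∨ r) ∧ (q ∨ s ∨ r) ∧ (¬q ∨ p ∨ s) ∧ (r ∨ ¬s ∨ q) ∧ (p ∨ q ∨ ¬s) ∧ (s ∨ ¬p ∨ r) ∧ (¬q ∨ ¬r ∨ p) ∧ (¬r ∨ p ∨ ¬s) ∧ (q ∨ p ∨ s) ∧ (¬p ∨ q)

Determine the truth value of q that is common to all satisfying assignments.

True

Suppose q = False.
(s) alone gives s = True.
(r) alone gives r = True.
(p) alone gives p = True.
Now (¬p) is unsatisfied and unit — conflict.
So every satisfying assignment has q = True.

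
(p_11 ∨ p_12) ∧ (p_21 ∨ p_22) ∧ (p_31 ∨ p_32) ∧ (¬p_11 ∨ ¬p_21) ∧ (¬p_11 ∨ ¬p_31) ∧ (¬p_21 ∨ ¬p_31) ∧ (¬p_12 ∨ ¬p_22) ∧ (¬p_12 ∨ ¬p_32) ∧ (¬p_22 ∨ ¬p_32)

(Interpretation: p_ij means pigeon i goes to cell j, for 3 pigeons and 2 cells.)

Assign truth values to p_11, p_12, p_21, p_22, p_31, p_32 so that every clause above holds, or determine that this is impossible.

UNSATISFIABLE

Branch on p_11: set p_11 = True.
Unit clause (¬p_21) forces p_21 = False.
Unit clause (p_22) forces p_22 = True.
Unit clause (¬p_31) forces p_31 = False.
Unit clause (p_32) forces p_32 = True.
But (¬p_32) is also a unit clause — contradiction.
Backtrack on p_11: now try p_11 = False.
Unit clause (p_12) forces p_12 = True.
Unit clause (¬p_22) forces p_22 = False.
Unit clause (p_21) forces p_21 = True.
Unit clause (¬p_31) forces p_31 = False.
Unit clause (p_32) forces p_32 = True.
But (¬p_32) is also a unit clause — contradiction.
Neither p_11 = True nor p_11 = False works.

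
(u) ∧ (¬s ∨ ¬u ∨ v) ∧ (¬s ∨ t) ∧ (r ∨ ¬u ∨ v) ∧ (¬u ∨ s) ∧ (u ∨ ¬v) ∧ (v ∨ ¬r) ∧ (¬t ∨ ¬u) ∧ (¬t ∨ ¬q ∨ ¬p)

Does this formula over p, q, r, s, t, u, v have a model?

Unit clause (u) forces u = True.
Unit clause (s) forces s = True.
Unit clause (v) forces v = True.
Unit clause (t) forces t = True.
That conflicts with the unit clause (¬t).
No assignment satisfies every clause.

Unsatisfiable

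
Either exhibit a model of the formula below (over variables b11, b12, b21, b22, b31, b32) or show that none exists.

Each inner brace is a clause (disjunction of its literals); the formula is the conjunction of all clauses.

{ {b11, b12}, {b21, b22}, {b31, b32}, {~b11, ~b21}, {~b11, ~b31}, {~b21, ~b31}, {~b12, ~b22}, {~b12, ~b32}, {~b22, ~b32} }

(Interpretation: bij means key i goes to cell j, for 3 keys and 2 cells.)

Branch on b11: set b11 = 1.
Unit clause (~b21) forces b21 = 0.
Unit clause (b22) forces b22 = 1.
Unit clause (~b31) forces b31 = 0.
Unit clause (b32) forces b32 = 1.
That conflicts with the unit clause (~b32).
So b11 must be the other value — set b11 = 0.
Unit clause (b12) forces b12 = 1.
Unit clause (~b22) forces b22 = 0.
Unit clause (b21) forces b21 = 1.
Unit clause (~b31) forces b31 = 0.
Unit clause (b32) forces b32 = 1.
That conflicts with the unit clause (~b32).
Both values of b11 lead to a conflict.

UNSATISFIABLE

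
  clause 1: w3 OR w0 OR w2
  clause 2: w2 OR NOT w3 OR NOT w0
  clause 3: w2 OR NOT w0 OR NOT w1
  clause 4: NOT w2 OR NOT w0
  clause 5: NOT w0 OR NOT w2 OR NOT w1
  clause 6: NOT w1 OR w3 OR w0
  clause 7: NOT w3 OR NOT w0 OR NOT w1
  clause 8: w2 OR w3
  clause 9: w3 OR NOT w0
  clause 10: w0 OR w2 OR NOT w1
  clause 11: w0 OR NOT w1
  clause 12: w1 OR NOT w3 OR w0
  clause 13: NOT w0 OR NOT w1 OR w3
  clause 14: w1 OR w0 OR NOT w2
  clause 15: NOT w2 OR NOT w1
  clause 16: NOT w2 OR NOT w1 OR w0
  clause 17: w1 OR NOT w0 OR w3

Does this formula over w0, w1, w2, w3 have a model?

Unsatisfiable

Case w2 = false:
From the singleton clause (w3), w3 = true.
From the singleton clause (NOT w0), w0 = false.
From the singleton clause (NOT w1), w1 = false.
But (w1) is also a unit clause — contradiction.
Backtrack on w2: now try w2 = true.
From the singleton clause (NOT w0), w0 = false.
From the singleton clause (NOT w1), w1 = false.
But (w1) is also a unit clause — contradiction.
Both values of w2 lead to a conflict.
No assignment satisfies every clause.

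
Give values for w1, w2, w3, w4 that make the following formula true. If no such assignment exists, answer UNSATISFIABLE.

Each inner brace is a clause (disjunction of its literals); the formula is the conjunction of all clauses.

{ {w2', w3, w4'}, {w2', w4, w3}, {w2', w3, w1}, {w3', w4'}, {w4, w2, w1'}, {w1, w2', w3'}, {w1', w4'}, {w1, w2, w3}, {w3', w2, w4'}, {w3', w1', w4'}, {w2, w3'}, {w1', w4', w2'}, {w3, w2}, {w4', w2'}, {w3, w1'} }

Case w3 = 1:
(w4') alone gives w4 = 0.
(w2) alone gives w2 = 1.
(w1) alone gives w1 = 1.
This assignment satisfies each clause.

w1: 1,  w2: 1,  w3: 1,  w4: 0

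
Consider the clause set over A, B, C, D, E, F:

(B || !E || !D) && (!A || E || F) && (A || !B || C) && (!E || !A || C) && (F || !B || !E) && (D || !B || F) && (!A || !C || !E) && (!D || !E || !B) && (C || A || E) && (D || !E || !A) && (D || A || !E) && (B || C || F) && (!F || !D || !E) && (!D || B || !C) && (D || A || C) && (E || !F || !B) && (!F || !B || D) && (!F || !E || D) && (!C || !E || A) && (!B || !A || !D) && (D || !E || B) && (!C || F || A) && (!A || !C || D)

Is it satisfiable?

Satisfiable

Branch on B: set B = false.
Branch on E: set E = false.
Branch on A: set A = true.
From the singleton clause (F), F = true.
Branch on D: set D = false.
From the singleton clause (!C), C = false.
All clauses are satisfied.
A satisfying assignment: A: true, B: false, C: false, D: false, E: false, F: true.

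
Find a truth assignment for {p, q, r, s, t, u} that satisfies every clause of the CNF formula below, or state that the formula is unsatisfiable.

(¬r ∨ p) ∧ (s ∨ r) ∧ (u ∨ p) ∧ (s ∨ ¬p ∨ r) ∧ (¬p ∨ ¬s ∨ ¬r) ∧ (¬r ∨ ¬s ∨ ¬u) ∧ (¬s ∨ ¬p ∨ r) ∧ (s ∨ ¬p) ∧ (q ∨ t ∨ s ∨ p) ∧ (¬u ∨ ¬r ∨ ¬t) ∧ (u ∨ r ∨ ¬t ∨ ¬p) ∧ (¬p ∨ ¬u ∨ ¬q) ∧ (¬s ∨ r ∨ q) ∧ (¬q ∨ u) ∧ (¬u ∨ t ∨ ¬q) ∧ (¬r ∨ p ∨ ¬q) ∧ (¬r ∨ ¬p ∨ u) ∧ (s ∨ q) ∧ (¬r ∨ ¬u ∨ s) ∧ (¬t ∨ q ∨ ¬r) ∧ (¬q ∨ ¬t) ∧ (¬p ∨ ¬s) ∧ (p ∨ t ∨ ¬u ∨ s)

Suppose r = False.
The clause (s) is unit, so s = True.
The clause (¬p) is unit, so p = False.
The clause (u) is unit, so u = True.
The clause (q) is unit, so q = True.
The clause (t) is unit, so t = True.
That conflicts with the unit clause (¬t).
Undo r and try r = True.
The clause (p) is unit, so p = True.
The clause (¬s) is unit, so s = False.
That conflicts with the unit clause (s).
Either choice for r ends in contradiction.

UNSATISFIABLE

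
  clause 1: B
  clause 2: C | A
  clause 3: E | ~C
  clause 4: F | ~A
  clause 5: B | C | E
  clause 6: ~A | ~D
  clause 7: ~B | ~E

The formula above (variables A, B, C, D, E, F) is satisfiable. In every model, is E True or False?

Suppose E = 1.
From the singleton clause (B), B = 1.
That conflicts with the unit clause (~B).
So every satisfying assignment has E = False.

False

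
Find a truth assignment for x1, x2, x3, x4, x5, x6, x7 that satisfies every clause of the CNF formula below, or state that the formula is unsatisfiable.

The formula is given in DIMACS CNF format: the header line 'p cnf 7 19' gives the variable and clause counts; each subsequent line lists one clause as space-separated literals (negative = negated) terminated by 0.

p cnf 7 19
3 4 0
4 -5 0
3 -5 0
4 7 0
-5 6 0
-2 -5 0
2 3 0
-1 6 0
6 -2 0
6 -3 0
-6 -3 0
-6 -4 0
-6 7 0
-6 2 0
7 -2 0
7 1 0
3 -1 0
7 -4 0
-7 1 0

UNSATISFIABLE

Try x3 = True.
From the singleton clause (x6), x6 = True.
Now (¬x6) is unsatisfied and unit — conflict.
Undo x3 and try x3 = False.
From the singleton clause (x4), x4 = True.
From the singleton clause (¬x5), x5 = False.
From the singleton clause (x2), x2 = True.
From the singleton clause (x6), x6 = True.
Now (¬x6) is unsatisfied and unit — conflict.
Either choice for x3 ends in contradiction.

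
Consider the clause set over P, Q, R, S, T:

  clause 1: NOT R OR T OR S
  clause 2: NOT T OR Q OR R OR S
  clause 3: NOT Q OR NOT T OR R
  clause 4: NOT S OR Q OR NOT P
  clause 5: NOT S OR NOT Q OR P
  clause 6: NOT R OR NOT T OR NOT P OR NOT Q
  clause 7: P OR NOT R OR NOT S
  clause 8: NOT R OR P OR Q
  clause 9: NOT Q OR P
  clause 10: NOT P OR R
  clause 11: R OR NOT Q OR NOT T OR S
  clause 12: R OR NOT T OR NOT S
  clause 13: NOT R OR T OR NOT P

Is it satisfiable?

Suppose Q = false.
Suppose S = true.
The clause (NOT P) is unit, so P = false.
The clause (NOT R) is unit, so R = false.
The clause (NOT T) is unit, so T = false.
All clauses are satisfied.
A satisfying assignment: P: false, Q: false, R: false, S: true, T: false.

Satisfiable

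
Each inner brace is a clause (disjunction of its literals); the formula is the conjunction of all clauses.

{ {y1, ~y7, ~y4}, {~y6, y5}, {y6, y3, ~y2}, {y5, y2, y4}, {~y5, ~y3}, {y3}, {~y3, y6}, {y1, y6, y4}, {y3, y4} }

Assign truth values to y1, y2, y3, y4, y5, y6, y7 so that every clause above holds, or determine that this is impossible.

Unit clause (y3) forces y3 = 1.
Unit clause (~y5) forces y5 = 0.
Unit clause (~y6) forces y6 = 0.
Now (y6) is unsatisfied and unit — conflict.

UNSATISFIABLE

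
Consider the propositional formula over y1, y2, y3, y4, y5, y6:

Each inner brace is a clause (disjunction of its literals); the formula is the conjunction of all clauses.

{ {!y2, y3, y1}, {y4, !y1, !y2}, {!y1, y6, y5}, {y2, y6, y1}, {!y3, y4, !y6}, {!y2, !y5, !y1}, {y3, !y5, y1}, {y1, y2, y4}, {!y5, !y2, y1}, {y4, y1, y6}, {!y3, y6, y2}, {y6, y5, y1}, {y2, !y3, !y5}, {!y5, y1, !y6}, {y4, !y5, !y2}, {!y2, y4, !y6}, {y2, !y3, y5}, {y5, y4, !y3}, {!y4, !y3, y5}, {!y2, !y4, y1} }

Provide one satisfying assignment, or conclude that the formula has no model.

y1: true,  y2: false,  y3: false,  y4: false,  y5: true,  y6: true

Branch on y2: set y2 = false.
Branch on y6: set y6 = true.
Branch on y3: set y3 = false.
Branch on y5: set y5 = true.
Unit clause (y1) forces y1 = true.
All clauses hold; y4 can take either value.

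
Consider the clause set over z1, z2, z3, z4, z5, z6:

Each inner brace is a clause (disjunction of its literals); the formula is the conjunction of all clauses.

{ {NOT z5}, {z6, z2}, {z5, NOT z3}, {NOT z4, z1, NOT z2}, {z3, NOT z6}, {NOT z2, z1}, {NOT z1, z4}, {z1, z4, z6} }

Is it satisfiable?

Yes

From the singleton clause (NOT z5), z5 = false.
From the singleton clause (NOT z3), z3 = false.
From the singleton clause (NOT z6), z6 = false.
From the singleton clause (z2), z2 = true.
From the singleton clause (z1), z1 = true.
From the singleton clause (z4), z4 = true.
All clauses are satisfied.
A satisfying assignment: z1 ↦ true,  z2 ↦ true,  z3 ↦ false,  z4 ↦ true,  z5 ↦ false,  z6 ↦ false.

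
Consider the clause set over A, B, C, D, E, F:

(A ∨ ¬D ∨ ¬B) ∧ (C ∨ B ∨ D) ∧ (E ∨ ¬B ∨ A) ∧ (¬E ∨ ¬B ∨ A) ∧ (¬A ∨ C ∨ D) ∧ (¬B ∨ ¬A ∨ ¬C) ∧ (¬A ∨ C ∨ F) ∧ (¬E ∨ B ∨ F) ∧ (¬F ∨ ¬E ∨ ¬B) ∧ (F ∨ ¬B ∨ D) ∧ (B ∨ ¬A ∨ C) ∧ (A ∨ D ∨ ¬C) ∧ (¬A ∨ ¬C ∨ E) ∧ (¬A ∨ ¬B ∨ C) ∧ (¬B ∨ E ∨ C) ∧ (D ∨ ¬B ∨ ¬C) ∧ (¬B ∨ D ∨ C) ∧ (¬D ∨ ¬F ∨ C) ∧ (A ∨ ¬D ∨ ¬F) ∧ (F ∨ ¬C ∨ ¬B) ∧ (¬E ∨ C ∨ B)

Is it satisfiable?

Yes, satisfiable

Case A = False:
Case D = True:
Unit clause (¬B) forces B = False.
Unit clause (¬F) forces F = False.
Unit clause (¬E) forces E = False.
All clauses hold; C can take either value.
A satisfying assignment: A: False; B: False; C: True; D: True; E: False; F: False.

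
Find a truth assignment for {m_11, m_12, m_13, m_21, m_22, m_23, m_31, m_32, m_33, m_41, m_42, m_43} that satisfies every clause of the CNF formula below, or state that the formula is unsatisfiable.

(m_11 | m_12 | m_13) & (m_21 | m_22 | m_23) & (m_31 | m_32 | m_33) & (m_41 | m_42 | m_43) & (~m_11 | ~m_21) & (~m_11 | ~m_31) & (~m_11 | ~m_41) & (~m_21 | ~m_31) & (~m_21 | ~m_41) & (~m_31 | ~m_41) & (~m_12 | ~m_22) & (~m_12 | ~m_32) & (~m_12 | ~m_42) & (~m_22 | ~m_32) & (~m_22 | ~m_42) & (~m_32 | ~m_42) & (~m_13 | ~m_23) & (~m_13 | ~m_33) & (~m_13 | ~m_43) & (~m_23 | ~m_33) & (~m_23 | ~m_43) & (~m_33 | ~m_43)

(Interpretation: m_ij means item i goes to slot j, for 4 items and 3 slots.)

Suppose m_11 = 0.
Suppose m_12 = 1.
(~m_22) alone gives m_22 = 0.
(~m_32) alone gives m_32 = 0.
(~m_42) alone gives m_42 = 0.
Suppose m_21 = 1.
(~m_31) alone gives m_31 = 0.
(m_33) alone gives m_33 = 1.
(~m_41) alone gives m_41 = 0.
(m_43) alone gives m_43 = 1.
Now (~m_43) is unsatisfied and unit — conflict.
That branch fails; take m_21 = 0 instead.
(m_23) alone gives m_23 = 1.
(~m_13) alone gives m_13 = 0.
(~m_33) alone gives m_33 = 0.
(m_31) alone gives m_31 = 1.
(~m_41) alone gives m_41 = 0.
(m_43) alone gives m_43 = 1.
Now (~m_43) is unsatisfied and unit — conflict.
Either choice for m_21 ends in contradiction.
That branch fails; take m_12 = 0 instead.
(m_13) alone gives m_13 = 1.
(~m_23) alone gives m_23 = 0.
(~m_33) alone gives m_33 = 0.
(~m_43) alone gives m_43 = 0.
Suppose m_21 = 1.
(~m_31) alone gives m_31 = 0.
(m_32) alone gives m_32 = 1.
(~m_41) alone gives m_41 = 0.
(m_42) alone gives m_42 = 1.
Now (~m_42) is unsatisfied and unit — conflict.
That branch fails; take m_21 = 0 instead.
(m_22) alone gives m_22 = 1.
(~m_32) alone gives m_32 = 0.
(m_31) alone gives m_31 = 1.
(~m_41) alone gives m_41 = 0.
(m_42) alone gives m_42 = 1.
Now (~m_42) is unsatisfied and unit — conflict.
Either choice for m_21 ends in contradiction.
Either choice for m_12 ends in contradiction.
That branch fails; take m_11 = 1 instead.
(~m_21) alone gives m_21 = 0.
(~m_31) alone gives m_31 = 0.
(~m_41) alone gives m_41 = 0.
Suppose m_22 = 1.
(~m_12) alone gives m_12 = 0.
(~m_32) alone gives m_32 = 0.
(m_33) alone gives m_33 = 1.
(~m_42) alone gives m_42 = 0.
(m_43) alone gives m_43 = 1.
Now (~m_43) is unsatisfied and unit — conflict.
That branch fails; take m_22 = 0 instead.
(m_23) alone gives m_23 = 1.
(~m_13) alone gives m_13 = 0.
(~m_33) alone gives m_33 = 0.
(m_32) alone gives m_32 = 1.
(~m_12) alone gives m_12 = 0.
(~m_42) alone gives m_42 = 0.
(m_43) alone gives m_43 = 1.
Now (~m_43) is unsatisfied and unit — conflict.
Either choice for m_22 ends in contradiction.
Either choice for m_11 ends in contradiction.

UNSATISFIABLE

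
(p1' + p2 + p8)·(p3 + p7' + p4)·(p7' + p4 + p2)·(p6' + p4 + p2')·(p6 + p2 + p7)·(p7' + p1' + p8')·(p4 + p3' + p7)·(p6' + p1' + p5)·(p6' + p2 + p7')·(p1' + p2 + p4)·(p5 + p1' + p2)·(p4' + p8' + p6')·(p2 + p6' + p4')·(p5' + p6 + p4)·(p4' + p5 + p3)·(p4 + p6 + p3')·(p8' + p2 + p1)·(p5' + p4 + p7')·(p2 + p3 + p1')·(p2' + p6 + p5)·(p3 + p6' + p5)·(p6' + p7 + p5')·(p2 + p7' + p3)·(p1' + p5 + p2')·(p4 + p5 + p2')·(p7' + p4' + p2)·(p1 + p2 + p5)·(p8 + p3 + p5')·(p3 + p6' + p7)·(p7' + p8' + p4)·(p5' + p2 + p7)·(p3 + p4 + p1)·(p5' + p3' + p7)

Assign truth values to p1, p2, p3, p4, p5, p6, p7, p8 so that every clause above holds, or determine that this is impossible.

p1=1,  p2=1,  p3=1,  p4=1,  p5=1,  p6=0,  p7=1,  p8=0

Try p1 = 1.
Try p2 = 1.
(p5) alone gives p5 = 1.
Try p6 = 0.
(p4) alone gives p4 = 1.
Try p7 = 1.
(p8') alone gives p8 = 0.
(p3) alone gives p3 = 1.
This assignment satisfies each clause.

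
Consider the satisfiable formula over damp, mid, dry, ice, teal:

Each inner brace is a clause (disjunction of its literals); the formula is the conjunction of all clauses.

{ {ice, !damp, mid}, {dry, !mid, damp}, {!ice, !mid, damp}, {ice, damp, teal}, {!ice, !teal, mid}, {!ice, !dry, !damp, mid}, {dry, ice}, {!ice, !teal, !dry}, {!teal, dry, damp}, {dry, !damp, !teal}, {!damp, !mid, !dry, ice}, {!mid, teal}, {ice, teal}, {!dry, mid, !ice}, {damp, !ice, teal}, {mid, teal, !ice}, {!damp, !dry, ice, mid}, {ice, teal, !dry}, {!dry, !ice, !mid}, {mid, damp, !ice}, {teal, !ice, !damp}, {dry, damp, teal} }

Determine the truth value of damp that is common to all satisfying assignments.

Suppose damp = true.
Case ice = true:
(teal) alone gives teal = true.
(mid) alone gives mid = true.
(!dry) alone gives dry = false.
Now (dry) is unsatisfied and unit — conflict.
That branch fails; take ice = false instead.
(mid) alone gives mid = true.
(dry) alone gives dry = true.
Now (!dry) is unsatisfied and unit — conflict.
Either choice for ice ends in contradiction.
So every satisfying assignment has damp = False.

False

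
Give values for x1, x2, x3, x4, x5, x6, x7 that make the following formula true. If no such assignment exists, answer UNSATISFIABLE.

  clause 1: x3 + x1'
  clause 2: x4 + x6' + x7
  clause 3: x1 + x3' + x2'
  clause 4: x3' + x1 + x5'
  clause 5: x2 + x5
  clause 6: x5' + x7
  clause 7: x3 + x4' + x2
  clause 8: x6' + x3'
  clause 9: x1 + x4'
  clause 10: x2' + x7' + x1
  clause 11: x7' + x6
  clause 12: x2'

x1=0, x2=0, x3=0, x4=0, x5=1, x6=1, x7=1

(x2') alone gives x2 = 0.
(x5) alone gives x5 = 1.
(x7) alone gives x7 = 1.
(x6) alone gives x6 = 1.
(x3') alone gives x3 = 0.
(x1') alone gives x1 = 0.
(x4') alone gives x4 = 0.
All clauses are satisfied.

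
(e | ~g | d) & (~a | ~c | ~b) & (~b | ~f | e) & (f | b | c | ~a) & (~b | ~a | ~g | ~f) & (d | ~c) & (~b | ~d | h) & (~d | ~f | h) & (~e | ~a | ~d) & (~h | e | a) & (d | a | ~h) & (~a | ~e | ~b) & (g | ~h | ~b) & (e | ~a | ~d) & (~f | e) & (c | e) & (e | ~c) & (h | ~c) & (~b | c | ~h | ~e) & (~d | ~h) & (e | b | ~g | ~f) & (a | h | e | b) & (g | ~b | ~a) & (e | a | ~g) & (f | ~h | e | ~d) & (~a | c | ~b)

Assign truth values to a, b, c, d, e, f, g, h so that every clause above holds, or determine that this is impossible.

a=0; b=0; c=0; d=1; e=1; f=0; g=0; h=0

Try d = 1.
The clause (~h) is unit, so h = 0.
The clause (~b) is unit, so b = 0.
The clause (~f) is unit, so f = 0.
The clause (~c) is unit, so c = 0.
The clause (~a) is unit, so a = 0.
The clause (e) is unit, so e = 1.
Every clause is now satisfied; g is unconstrained.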